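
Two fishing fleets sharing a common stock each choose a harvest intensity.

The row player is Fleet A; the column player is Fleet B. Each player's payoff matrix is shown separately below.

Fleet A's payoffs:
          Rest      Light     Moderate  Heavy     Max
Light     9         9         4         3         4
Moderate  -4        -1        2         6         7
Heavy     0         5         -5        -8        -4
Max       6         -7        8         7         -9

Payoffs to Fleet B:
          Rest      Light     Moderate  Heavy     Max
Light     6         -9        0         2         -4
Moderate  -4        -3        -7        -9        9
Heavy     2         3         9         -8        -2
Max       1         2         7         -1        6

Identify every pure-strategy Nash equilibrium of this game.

(Light, Rest): Fleet A gets 9, best alternative 6; Fleet B gets 6, best alternative 2. No profitable deviation — NE.
(Light, Light): Fleet B can switch to Rest (-9 → 6). Not NE.
(Light, Moderate): Fleet A can switch to Max (4 → 8). Not NE.
(Light, Heavy): Fleet A can switch to Moderate (3 → 6). Not NE.
(Light, Max): Fleet A can switch to Moderate (4 → 7). Not NE.
(Moderate, Rest): Fleet A can switch to Light (-4 → 9). Not NE.
(Moderate, Light): Fleet A can switch to Light (-1 → 9). Not NE.
(Moderate, Max): Fleet A gets 7, best alternative 4; Fleet B gets 9, best alternative -3. No profitable deviation — NE.
(Max, Moderate): Fleet A gets 8, best alternative 4; Fleet B gets 7, best alternative 6. No profitable deviation — NE.
(The remaining 11 profiles each have a profitable deviation by the same check.)

The pure Nash equilibria are (Light, Rest), (Moderate, Max), (Max, Moderate).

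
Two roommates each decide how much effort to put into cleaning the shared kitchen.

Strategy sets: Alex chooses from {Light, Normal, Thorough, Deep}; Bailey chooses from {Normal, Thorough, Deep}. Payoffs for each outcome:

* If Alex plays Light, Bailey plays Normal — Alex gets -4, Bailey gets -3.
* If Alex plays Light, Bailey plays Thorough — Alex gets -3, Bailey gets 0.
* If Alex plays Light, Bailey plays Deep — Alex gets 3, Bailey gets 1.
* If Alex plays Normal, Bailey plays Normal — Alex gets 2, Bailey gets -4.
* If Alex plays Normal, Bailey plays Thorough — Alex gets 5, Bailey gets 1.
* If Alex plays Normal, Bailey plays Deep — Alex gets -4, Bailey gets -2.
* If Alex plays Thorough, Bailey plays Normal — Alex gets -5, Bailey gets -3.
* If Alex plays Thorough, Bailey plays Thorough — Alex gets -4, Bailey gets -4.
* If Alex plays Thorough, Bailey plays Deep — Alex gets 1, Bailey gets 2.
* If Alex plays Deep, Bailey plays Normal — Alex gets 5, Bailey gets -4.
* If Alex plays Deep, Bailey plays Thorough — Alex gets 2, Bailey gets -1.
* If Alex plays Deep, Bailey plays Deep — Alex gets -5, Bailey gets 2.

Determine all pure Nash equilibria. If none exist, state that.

Check each profile: it is a Nash equilibrium iff no player can strictly gain by switching unilaterally.
(Light, Normal): Alex can switch to Normal (-4 → 2). Not NE.
(Light, Thorough): Alex can switch to Normal (-3 → 5). Not NE.
(Light, Deep): Alex gets 3, best alternative 1; Bailey gets 1, best alternative 0. No profitable deviation — NE.
(Normal, Normal): Alex can switch to Deep (2 → 5). Not NE.
(Normal, Thorough): Alex gets 5, best alternative 2; Bailey gets 1, best alternative -2. No profitable deviation — NE.
(Normal, Deep): Alex can switch to Light (-4 → 3). Not NE.
(Thorough, Normal): Alex can switch to Light (-5 → -4). Not NE.
(Thorough, Thorough): Alex can switch to Light (-4 → -3). Not NE.
(Thorough, Deep): Alex can switch to Light (1 → 3). Not NE.
(Deep, Normal): Bailey can switch to Thorough (-4 → -1). Not NE.
(Deep, Thorough): Alex can switch to Normal (2 → 5). Not NE.
(Deep, Deep): Alex can switch to Light (-5 → 3). Not NE.

The pure Nash equilibria are (Light, Deep) and (Normal, Thorough).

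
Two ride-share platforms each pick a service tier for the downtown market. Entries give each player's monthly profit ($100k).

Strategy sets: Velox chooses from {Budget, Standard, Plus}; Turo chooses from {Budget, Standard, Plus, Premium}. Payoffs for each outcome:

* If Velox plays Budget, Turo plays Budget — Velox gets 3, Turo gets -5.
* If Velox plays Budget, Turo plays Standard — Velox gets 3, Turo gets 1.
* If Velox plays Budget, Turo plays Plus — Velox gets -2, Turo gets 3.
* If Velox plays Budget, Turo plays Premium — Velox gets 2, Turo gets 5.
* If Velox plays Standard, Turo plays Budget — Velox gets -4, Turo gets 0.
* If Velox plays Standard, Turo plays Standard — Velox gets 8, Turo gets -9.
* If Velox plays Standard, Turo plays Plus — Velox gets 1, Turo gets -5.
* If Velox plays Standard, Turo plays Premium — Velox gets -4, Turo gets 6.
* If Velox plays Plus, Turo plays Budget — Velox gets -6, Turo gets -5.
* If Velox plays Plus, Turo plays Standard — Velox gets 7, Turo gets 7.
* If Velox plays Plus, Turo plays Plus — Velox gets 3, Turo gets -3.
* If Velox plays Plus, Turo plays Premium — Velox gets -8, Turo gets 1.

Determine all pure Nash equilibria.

Velox against Budget: payoffs 3, -4, -6 → best response Budget.
Velox against Standard: payoffs 3, 8, 7 → best response Standard.
Velox against Plus: payoffs -2, 1, 3 → best response Plus.
Velox against Premium: payoffs 2, -4, -8 → best response Budget.
Turo against Budget: payoffs -5, 1, 3, 5 → best response Premium.
Turo against Standard: payoffs 0, -9, -5, 6 → best response Premium.
Turo against Plus: payoffs -5, 7, -3, 1 → best response Standard.
Mutual best responses: (Budget, Premium).

(Budget, Premium)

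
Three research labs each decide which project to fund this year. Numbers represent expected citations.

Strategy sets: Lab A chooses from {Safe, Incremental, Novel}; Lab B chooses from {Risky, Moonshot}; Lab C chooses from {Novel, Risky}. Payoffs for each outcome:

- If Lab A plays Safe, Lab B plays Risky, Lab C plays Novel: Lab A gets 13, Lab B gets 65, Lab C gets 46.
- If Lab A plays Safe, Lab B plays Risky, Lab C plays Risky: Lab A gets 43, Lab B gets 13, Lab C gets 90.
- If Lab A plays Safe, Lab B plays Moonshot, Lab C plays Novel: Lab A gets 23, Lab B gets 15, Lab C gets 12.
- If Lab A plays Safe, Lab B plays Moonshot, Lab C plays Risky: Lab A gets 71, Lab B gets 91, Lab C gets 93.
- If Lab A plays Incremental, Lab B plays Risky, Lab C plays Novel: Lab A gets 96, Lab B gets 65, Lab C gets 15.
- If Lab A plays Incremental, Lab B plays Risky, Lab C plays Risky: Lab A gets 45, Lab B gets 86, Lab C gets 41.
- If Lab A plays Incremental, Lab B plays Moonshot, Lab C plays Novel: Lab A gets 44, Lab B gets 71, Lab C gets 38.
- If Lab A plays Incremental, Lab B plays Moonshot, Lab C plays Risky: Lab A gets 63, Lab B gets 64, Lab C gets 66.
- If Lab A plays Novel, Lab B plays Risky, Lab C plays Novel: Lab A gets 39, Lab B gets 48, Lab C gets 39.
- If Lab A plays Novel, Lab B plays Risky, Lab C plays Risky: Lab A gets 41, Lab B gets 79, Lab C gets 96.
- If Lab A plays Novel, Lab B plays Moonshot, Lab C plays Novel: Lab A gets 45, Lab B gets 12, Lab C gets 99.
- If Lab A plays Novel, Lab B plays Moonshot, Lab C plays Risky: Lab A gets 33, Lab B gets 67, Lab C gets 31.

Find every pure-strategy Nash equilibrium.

(Safe, Moonshot, Risky), (Incremental, Risky, Risky)

(Safe, Risky, Novel): Lab A can switch to Incremental (13 → 96). Not NE.
(Safe, Risky, Risky): Lab A can switch to Incremental (43 → 45). Not NE.
(Safe, Moonshot, Novel): Lab A can switch to Incremental (23 → 44). Not NE.
(Safe, Moonshot, Risky): Lab A gets 71, best alternative 63; Lab B gets 91, best alternative 13; Lab C gets 93, best alternative 12. No profitable deviation — NE.
(Incremental, Risky, Novel): Lab B can switch to Moonshot (65 → 71). Not NE.
(Incremental, Risky, Risky): Lab A gets 45, best alternative 43; Lab B gets 86, best alternative 64; Lab C gets 41, best alternative 15. No profitable deviation — NE.
(Incremental, Moonshot, Novel): Lab A can switch to Novel (44 → 45). Not NE.
(Incremental, Moonshot, Risky): Lab A can switch to Safe (63 → 71). Not NE.
(Novel, Risky, Novel): Lab A can switch to Incremental (39 → 96). Not NE.
(Novel, Risky, Risky): Lab A can switch to Safe (41 → 43). Not NE.
(Novel, Moonshot, Novel): Lab B can switch to Risky (12 → 48). Not NE.
(Novel, Moonshot, Risky): Lab A can switch to Safe (33 → 71). Not NE.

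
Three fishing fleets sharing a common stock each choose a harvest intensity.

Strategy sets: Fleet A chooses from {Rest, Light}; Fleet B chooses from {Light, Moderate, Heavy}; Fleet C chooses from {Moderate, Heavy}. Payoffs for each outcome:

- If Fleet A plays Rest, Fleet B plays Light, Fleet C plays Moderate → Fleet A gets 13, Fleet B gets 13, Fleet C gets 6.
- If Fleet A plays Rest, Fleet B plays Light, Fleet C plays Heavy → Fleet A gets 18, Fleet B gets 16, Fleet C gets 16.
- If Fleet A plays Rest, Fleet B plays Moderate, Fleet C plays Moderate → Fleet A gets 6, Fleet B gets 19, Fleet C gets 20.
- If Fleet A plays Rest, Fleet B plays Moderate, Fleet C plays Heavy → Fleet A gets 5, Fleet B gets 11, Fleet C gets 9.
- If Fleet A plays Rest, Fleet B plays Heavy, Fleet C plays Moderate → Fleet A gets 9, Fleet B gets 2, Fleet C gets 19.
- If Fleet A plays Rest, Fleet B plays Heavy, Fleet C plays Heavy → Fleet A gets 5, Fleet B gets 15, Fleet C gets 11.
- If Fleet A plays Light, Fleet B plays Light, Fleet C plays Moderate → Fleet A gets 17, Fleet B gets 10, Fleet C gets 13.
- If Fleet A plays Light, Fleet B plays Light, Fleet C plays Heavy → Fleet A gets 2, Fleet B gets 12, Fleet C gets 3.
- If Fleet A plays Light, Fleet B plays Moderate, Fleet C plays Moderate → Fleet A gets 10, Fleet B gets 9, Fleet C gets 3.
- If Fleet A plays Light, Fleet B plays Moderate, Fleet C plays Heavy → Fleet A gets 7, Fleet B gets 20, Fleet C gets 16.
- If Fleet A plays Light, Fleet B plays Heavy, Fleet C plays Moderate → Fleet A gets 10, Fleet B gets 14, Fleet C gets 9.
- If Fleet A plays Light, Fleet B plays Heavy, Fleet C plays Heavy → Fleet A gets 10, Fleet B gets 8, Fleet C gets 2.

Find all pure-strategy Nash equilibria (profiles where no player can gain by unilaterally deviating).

The pure Nash equilibria are (Rest, Light, Heavy), (Light, Moderate, Heavy), (Light, Heavy, Moderate).

(Rest, Light, Moderate): Fleet A can switch to Light (13 → 17). Not NE.
(Rest, Light, Heavy): Fleet A gets 18, best alternative 2; Fleet B gets 16, best alternative 15; Fleet C gets 16, best alternative 6. No profitable deviation — NE.
(Rest, Moderate, Moderate): Fleet A can switch to Light (6 → 10). Not NE.
(Rest, Moderate, Heavy): Fleet A can switch to Light (5 → 7). Not NE.
(Rest, Heavy, Moderate): Fleet A can switch to Light (9 → 10). Not NE.
(Rest, Heavy, Heavy): Fleet A can switch to Light (5 → 10). Not NE.
(Light, Light, Moderate): Fleet B can switch to Heavy (10 → 14). Not NE.
(Light, Light, Heavy): Fleet A can switch to Rest (2 → 18). Not NE.
(Light, Moderate, Moderate): Fleet B can switch to Light (9 → 10). Not NE.
(Light, Moderate, Heavy): Fleet A gets 7, best alternative 5; Fleet B gets 20, best alternative 12; Fleet C gets 16, best alternative 3. No profitable deviation — NE.
(Light, Heavy, Moderate): Fleet A gets 10, best alternative 9; Fleet B gets 14, best alternative 10; Fleet C gets 9, best alternative 2. No profitable deviation — NE.
(Light, Heavy, Heavy): Fleet B can switch to Light (8 → 12). Not NE.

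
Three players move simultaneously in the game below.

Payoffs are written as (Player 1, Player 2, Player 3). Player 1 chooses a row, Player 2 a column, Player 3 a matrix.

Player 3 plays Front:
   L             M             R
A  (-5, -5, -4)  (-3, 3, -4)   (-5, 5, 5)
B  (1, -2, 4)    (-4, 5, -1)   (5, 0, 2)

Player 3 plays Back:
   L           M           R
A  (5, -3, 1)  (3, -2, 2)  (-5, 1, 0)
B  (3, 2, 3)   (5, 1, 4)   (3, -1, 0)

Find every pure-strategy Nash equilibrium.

Player 1 against (L, Front): payoffs -5, 1 → best response B.
Player 1 against (L, Back): payoffs 5, 3 → best response A.
Player 1 against (M, Front): payoffs -3, -4 → best response A.
Player 1 against (M, Back): payoffs 3, 5 → best response B.
Player 1 against (R, Front): payoffs -5, 5 → best response B.
Player 1 against (R, Back): payoffs -5, 3 → best response B.
Player 2 against (A, Front): payoffs -5, 3, 5 → best response R.
Player 2 against (A, Back): payoffs -3, -2, 1 → best response R.
Player 2 against (B, Front): payoffs -2, 5, 0 → best response M.
Player 2 against (B, Back): payoffs 2, 1, -1 → best response L.
Player 3 against (A, L): payoffs -4, 1 → best response Back.
Player 3 against (A, M): payoffs -4, 2 → best response Back.
Player 3 against (A, R): payoffs 5, 0 → best response Front.
Player 3 against (B, L): payoffs 4, 3 → best response Front.
Player 3 against (B, M): payoffs -1, 4 → best response Back.
Player 3 against (B, R): payoffs 2, 0 → best response Front.
No profile is a mutual best response for all players.

none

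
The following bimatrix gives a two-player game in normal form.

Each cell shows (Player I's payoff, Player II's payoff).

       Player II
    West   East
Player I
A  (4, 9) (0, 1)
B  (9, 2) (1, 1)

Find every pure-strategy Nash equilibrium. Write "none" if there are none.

(A, West): Player I can switch to B (4 → 9). Not NE.
(A, East): Player I can switch to B (0 → 1). Not NE.
(B, West): Player I gets 9, best alternative 4; Player II gets 2, best alternative 1. No profitable deviation — NE.
(B, East): Player II can switch to West (1 → 2). Not NE.

(B, West)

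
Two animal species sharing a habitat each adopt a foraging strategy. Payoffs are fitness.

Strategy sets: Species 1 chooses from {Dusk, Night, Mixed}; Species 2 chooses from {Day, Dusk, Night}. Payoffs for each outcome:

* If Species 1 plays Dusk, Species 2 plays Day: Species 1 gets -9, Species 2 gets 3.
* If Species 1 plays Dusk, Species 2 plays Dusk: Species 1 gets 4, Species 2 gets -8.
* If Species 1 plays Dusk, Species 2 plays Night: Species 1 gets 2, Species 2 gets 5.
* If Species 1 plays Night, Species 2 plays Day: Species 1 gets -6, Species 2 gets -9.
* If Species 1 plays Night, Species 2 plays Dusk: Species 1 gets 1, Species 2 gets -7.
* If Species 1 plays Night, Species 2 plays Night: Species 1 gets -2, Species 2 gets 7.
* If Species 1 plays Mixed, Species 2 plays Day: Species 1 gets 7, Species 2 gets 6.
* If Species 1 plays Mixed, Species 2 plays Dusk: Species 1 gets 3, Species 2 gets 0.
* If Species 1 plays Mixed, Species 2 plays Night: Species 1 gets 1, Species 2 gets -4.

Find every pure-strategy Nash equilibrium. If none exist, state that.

Species 1 against Day: payoffs -9, -6, 7 → best response Mixed.
Species 1 against Dusk: payoffs 4, 1, 3 → best response Dusk.
Species 1 against Night: payoffs 2, -2, 1 → best response Dusk.
Species 2 against Dusk: payoffs 3, -8, 5 → best response Night.
Species 2 against Night: payoffs -9, -7, 7 → best response Night.
Species 2 against Mixed: payoffs 6, 0, -4 → best response Day.
Mutual best responses: (Dusk, Night); (Mixed, Day).

(Dusk, Night), (Mixed, Day)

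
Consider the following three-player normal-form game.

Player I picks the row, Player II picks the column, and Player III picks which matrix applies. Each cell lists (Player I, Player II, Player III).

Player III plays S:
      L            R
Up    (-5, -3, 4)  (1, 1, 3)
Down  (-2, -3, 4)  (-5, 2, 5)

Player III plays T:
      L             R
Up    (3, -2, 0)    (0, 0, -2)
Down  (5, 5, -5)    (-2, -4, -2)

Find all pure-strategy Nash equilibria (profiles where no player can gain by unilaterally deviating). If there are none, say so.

Mark each player's best response to every combination of opponents' strategies; a profile where every player is best-responding is a pure Nash equilibrium.
Player I against (L, S): payoffs -5, -2 → best response Down.
Player I against (L, T): payoffs 3, 5 → best response Down.
Player I against (R, S): payoffs 1, -5 → best response Up.
Player I against (R, T): payoffs 0, -2 → best response Up.
Player II against (Up, S): payoffs -3, 1 → best response R.
Player II against (Up, T): payoffs -2, 0 → best response R.
Player II against (Down, S): payoffs -3, 2 → best response R.
Player II against (Down, T): payoffs 5, -4 → best response L.
Player III against (Up, L): payoffs 4, 0 → best response S.
Player III against (Up, R): payoffs 3, -2 → best response S.
Player III against (Down, L): payoffs 4, -5 → best response S.
Player III against (Down, R): payoffs 5, -2 → best response S.
Mutual best responses: (Up, R, S).

The unique pure-strategy Nash equilibrium is (Up, R, S).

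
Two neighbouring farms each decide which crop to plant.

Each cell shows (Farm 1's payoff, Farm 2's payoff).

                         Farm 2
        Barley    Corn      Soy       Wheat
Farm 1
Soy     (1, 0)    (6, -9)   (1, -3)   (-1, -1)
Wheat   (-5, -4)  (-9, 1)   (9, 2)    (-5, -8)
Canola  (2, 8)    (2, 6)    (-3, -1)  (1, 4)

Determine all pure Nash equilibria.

(Soy, Barley): Farm 1 can switch to Canola (1 → 2). Not NE.
(Soy, Corn): Farm 2 can switch to Barley (-9 → 0). Not NE.
(Soy, Soy): Farm 1 can switch to Wheat (1 → 9). Not NE.
(Soy, Wheat): Farm 1 can switch to Canola (-1 → 1). Not NE.
(Wheat, Barley): Farm 1 can switch to Soy (-5 → 1). Not NE.
(Wheat, Corn): Farm 1 can switch to Soy (-9 → 6). Not NE.
(Wheat, Soy): Farm 1 gets 9, best alternative 1; Farm 2 gets 2, best alternative 1. No profitable deviation — NE.
(Wheat, Wheat): Farm 1 can switch to Soy (-5 → -1). Not NE.
(Canola, Barley): Farm 1 gets 2, best alternative 1; Farm 2 gets 8, best alternative 6. No profitable deviation — NE.
(Canola, Corn): Farm 1 can switch to Soy (2 → 6). Not NE.
(Canola, Soy): Farm 1 can switch to Soy (-3 → 1). Not NE.
(Canola, Wheat): Farm 2 can switch to Barley (4 → 8). Not NE.

The pure Nash equilibria are (Wheat, Soy), (Canola, Barley).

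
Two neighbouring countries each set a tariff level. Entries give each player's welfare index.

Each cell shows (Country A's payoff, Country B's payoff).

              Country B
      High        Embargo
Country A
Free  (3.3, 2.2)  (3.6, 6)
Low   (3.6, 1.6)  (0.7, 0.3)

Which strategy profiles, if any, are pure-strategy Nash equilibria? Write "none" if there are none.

For each player, find the best response to each opponent profile; mutual best responses are the pure NE.
Country A against High: payoffs 3.3, 3.6 → best response Low.
Country A against Embargo: payoffs 3.6, 0.7 → best response Free.
Country B against Free: payoffs 2.2, 6 → best response Embargo.
Country B against Low: payoffs 1.6, 0.3 → best response High.
Mutual best responses: (Free, Embargo); (Low, High).

Pure-strategy Nash equilibria: (Free, Embargo); (Low, High)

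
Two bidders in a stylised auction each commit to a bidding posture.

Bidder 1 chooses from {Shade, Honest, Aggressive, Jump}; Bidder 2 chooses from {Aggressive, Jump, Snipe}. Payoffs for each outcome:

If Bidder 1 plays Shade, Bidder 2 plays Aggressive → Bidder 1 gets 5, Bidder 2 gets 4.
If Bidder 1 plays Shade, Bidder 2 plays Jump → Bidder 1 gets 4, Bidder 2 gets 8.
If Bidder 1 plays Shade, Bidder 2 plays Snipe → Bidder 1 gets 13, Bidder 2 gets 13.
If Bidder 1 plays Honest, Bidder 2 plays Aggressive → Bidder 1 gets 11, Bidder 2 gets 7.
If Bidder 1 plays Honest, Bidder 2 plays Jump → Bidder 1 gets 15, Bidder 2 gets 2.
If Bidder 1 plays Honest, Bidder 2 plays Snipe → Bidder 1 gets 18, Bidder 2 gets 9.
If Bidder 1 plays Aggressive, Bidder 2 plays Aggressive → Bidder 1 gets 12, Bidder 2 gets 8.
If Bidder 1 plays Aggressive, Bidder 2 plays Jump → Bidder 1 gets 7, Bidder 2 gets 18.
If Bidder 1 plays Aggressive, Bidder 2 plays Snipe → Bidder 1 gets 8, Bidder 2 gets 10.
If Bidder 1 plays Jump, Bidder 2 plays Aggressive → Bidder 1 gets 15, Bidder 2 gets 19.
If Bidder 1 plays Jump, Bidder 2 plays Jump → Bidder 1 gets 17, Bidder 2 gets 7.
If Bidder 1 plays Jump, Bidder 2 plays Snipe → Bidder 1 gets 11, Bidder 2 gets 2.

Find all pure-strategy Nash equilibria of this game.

Bidder 1 against Aggressive: payoffs 5, 11, 12, 15 → best response Jump.
Bidder 1 against Jump: payoffs 4, 15, 7, 17 → best response Jump.
Bidder 1 against Snipe: payoffs 13, 18, 8, 11 → best response Honest.
Bidder 2 against Shade: payoffs 4, 8, 13 → best response Snipe.
Bidder 2 against Honest: payoffs 7, 2, 9 → best response Snipe.
Bidder 2 against Aggressive: payoffs 8, 18, 10 → best response Jump.
Bidder 2 against Jump: payoffs 19, 7, 2 → best response Aggressive.
Mutual best responses: (Honest, Snipe); (Jump, Aggressive).

The pure Nash equilibria are (Honest, Snipe); (Jump, Aggressive).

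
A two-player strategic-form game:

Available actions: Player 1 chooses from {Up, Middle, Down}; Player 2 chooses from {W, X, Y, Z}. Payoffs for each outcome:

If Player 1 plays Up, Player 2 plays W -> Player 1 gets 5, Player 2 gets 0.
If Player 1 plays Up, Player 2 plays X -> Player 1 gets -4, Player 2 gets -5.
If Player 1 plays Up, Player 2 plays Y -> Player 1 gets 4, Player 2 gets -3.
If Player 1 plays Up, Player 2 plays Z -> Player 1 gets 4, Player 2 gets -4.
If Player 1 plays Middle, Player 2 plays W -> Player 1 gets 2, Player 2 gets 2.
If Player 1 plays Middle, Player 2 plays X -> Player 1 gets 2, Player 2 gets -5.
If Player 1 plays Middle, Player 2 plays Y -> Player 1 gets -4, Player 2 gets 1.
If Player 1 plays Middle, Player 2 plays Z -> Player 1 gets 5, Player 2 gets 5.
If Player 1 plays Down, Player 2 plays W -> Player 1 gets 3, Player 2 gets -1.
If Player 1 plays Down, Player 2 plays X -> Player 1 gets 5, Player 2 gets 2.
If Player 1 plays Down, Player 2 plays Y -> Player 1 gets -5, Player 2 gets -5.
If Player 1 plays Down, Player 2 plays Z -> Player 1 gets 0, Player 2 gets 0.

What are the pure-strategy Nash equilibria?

(Up, W), (Middle, Z), (Down, X)

Player 1 against W: payoffs 5, 2, 3 → best response Up.
Player 1 against X: payoffs -4, 2, 5 → best response Down.
Player 1 against Y: payoffs 4, -4, -5 → best response Up.
Player 1 against Z: payoffs 4, 5, 0 → best response Middle.
Player 2 against Up: payoffs 0, -5, -3, -4 → best response W.
Player 2 against Middle: payoffs 2, -5, 1, 5 → best response Z.
Player 2 against Down: payoffs -1, 2, -5, 0 → best response X.
Mutual best responses: (Up, W); (Middle, Z); (Down, X).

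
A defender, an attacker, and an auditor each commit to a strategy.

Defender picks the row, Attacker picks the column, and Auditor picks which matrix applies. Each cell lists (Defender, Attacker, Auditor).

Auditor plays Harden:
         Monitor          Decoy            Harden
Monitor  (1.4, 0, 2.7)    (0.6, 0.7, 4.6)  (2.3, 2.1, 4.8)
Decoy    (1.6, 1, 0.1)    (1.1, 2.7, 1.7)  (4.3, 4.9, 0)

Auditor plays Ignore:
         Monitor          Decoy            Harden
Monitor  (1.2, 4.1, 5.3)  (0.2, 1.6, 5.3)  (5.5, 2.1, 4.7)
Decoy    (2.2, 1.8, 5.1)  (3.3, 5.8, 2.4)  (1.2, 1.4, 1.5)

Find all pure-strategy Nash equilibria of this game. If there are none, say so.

(Monitor, Monitor, Harden): Defender can switch to Decoy (1.4 → 1.6). Not NE.
(Monitor, Monitor, Ignore): Defender can switch to Decoy (1.2 → 2.2). Not NE.
(Monitor, Decoy, Harden): Defender can switch to Decoy (0.6 → 1.1). Not NE.
(Monitor, Decoy, Ignore): Defender can switch to Decoy (0.2 → 3.3). Not NE.
(Monitor, Harden, Harden): Defender can switch to Decoy (2.3 → 4.3). Not NE.
(Monitor, Harden, Ignore): Attacker can switch to Monitor (2.1 → 4.1). Not NE.
(Decoy, Monitor, Harden): Attacker can switch to Decoy (1 → 2.7). Not NE.
(Decoy, Monitor, Ignore): Attacker can switch to Decoy (1.8 → 5.8). Not NE.
(Decoy, Decoy, Harden): Attacker can switch to Harden (2.7 → 4.9). Not NE.
(Decoy, Decoy, Ignore): Defender gets 3.3, best alternative 0.2; Attacker gets 5.8, best alternative 1.8; Auditor gets 2.4, best alternative 1.7. No profitable deviation — NE.
(Decoy, Harden, Harden): Auditor can switch to Ignore (0 → 1.5). Not NE.
(The remaining 1 profile has a profitable deviation by the same check.)

Pure NE: (Decoy, Decoy, Ignore)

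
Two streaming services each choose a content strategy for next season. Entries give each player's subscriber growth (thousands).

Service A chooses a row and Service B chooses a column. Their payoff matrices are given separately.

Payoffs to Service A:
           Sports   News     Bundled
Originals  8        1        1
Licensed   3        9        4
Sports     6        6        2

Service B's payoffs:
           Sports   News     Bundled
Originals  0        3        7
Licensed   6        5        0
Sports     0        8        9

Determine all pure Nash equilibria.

This game has no pure Nash equilibrium.

(Originals, Sports): Service B can switch to News (0 → 3). Not NE.
(Originals, News): Service A can switch to Licensed (1 → 9). Not NE.
(Originals, Bundled): Service A can switch to Licensed (1 → 4). Not NE.
(Licensed, Sports): Service A can switch to Originals (3 → 8). Not NE.
(Licensed, News): Service B can switch to Sports (5 → 6). Not NE.
(Licensed, Bundled): Service B can switch to Sports (0 → 6). Not NE.
(Sports, Sports): Service A can switch to Originals (6 → 8). Not NE.
(Sports, News): Service A can switch to Licensed (6 → 9). Not NE.
(The remaining 1 profile has a profitable deviation by the same check.)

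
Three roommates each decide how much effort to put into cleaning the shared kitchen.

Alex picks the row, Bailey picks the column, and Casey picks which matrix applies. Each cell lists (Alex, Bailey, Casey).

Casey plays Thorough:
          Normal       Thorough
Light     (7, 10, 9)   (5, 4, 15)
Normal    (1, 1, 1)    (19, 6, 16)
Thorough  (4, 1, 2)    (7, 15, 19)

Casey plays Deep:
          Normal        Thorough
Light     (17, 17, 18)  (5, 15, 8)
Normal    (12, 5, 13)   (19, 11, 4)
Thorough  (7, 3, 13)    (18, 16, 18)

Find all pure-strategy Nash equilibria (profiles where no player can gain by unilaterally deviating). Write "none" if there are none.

Check each profile: it is a Nash equilibrium iff no player can strictly gain by switching unilaterally.
(Light, Normal, Thorough): Casey can switch to Deep (9 → 18). Not NE.
(Light, Normal, Deep): Alex gets 17, best alternative 12; Bailey gets 17, best alternative 15; Casey gets 18, best alternative 9. No profitable deviation — NE.
(Light, Thorough, Thorough): Alex can switch to Normal (5 → 19). Not NE.
(Light, Thorough, Deep): Alex can switch to Normal (5 → 19). Not NE.
(Normal, Normal, Thorough): Alex can switch to Light (1 → 7). Not NE.
(Normal, Normal, Deep): Alex can switch to Light (12 → 17). Not NE.
(Normal, Thorough, Thorough): Alex gets 19, best alternative 7; Bailey gets 6, best alternative 1; Casey gets 16, best alternative 4. No profitable deviation — NE.
(Normal, Thorough, Deep): Casey can switch to Thorough (4 → 16). Not NE.
(Thorough, Normal, Thorough): Alex can switch to Light (4 → 7). Not NE.
(Thorough, Normal, Deep): Alex can switch to Light (7 → 17). Not NE.
(The remaining 2 profiles each have a profitable deviation by the same check.)

The pure Nash equilibria are (Light, Normal, Deep) and (Normal, Thorough, Thorough).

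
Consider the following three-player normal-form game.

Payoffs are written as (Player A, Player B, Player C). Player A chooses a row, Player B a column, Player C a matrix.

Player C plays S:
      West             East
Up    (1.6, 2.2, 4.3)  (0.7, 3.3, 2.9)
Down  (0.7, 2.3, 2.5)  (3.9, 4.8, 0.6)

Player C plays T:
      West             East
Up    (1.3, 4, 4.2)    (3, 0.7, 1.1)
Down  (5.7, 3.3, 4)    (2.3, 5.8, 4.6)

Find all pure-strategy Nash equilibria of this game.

No pure-strategy Nash equilibrium.

Mark each player's best response to every combination of opponents' strategies; a profile where every player is best-responding is a pure Nash equilibrium.
Player A against (West, S): payoffs 1.6, 0.7 → best response Up.
Player A against (West, T): payoffs 1.3, 5.7 → best response Down.
Player A against (East, S): payoffs 0.7, 3.9 → best response Down.
Player A against (East, T): payoffs 3, 2.3 → best response Up.
Player B against (Up, S): payoffs 2.2, 3.3 → best response East.
Player B against (Up, T): payoffs 4, 0.7 → best response West.
Player B against (Down, S): payoffs 2.3, 4.8 → best response East.
Player B against (Down, T): payoffs 3.3, 5.8 → best response East.
Player C against (Up, West): payoffs 4.3, 4.2 → best response S.
Player C against (Up, East): payoffs 2.9, 1.1 → best response S.
Player C against (Down, West): payoffs 2.5, 4 → best response T.
Player C against (Down, East): payoffs 0.6, 4.6 → best response T.
No profile is a mutual best response for all players.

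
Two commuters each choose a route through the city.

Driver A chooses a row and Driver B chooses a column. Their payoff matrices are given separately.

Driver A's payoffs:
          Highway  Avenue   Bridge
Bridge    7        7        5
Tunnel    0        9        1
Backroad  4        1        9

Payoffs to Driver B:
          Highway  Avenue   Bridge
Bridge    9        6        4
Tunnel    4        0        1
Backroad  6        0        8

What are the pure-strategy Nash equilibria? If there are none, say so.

The pure Nash equilibria are (Bridge, Highway); (Backroad, Bridge).

Mark each player's best response to every combination of opponents' strategies; a profile where every player is best-responding is a pure Nash equilibrium.
Driver A against Highway: payoffs 7, 0, 4 → best response Bridge.
Driver A against Avenue: payoffs 7, 9, 1 → best response Tunnel.
Driver A against Bridge: payoffs 5, 1, 9 → best response Backroad.
Driver B against Bridge: payoffs 9, 6, 4 → best response Highway.
Driver B against Tunnel: payoffs 4, 0, 1 → best response Highway.
Driver B against Backroad: payoffs 6, 0, 8 → best response Bridge.
Mutual best responses: (Bridge, Highway); (Backroad, Bridge).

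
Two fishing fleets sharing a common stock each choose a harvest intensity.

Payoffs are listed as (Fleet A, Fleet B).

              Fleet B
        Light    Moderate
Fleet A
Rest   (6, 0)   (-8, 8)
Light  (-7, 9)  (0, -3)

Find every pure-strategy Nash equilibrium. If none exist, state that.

(Rest, Light): Fleet B can switch to Moderate (0 → 8). Not NE.
(Rest, Moderate): Fleet A can switch to Light (-8 → 0). Not NE.
(Light, Light): Fleet A can switch to Rest (-7 → 6). Not NE.
(Light, Moderate): Fleet B can switch to Light (-3 → 9). Not NE.

This game has no pure Nash equilibrium.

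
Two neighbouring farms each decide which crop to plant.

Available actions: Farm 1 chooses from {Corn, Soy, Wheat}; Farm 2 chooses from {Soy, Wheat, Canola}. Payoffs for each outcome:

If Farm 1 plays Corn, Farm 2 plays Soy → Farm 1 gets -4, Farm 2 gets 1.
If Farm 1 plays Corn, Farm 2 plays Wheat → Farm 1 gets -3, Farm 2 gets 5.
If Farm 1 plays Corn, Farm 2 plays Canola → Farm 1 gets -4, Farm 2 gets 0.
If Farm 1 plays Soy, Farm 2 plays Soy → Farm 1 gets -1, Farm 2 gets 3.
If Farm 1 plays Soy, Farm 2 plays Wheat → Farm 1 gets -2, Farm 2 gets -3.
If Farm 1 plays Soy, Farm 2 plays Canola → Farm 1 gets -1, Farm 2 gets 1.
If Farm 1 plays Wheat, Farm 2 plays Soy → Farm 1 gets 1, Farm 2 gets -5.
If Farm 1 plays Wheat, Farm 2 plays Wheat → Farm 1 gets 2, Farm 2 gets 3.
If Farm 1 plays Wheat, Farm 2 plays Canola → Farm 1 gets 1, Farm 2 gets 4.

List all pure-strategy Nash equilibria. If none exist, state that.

Farm 1 against Soy: payoffs -4, -1, 1 → best response Wheat.
Farm 1 against Wheat: payoffs -3, -2, 2 → best response Wheat.
Farm 1 against Canola: payoffs -4, -1, 1 → best response Wheat.
Farm 2 against Corn: payoffs 1, 5, 0 → best response Wheat.
Farm 2 against Soy: payoffs 3, -3, 1 → best response Soy.
Farm 2 against Wheat: payoffs -5, 3, 4 → best response Canola.
Mutual best responses: (Wheat, Canola).

The unique pure-strategy Nash equilibrium is (Wheat, Canola).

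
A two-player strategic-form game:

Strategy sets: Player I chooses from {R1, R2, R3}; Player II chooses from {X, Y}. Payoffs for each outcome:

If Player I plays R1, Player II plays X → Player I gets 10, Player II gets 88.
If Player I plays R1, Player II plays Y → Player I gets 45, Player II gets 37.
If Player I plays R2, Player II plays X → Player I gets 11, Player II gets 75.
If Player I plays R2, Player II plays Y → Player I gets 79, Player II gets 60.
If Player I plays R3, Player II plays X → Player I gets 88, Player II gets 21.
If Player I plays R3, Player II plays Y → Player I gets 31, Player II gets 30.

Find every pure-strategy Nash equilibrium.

This game has no pure Nash equilibrium.

Player I against X: payoffs 10, 11, 88 → best response R3.
Player I against Y: payoffs 45, 79, 31 → best response R2.
Player II against R1: payoffs 88, 37 → best response X.
Player II against R2: payoffs 75, 60 → best response X.
Player II against R3: payoffs 21, 30 → best response Y.
No profile is a mutual best response for all players.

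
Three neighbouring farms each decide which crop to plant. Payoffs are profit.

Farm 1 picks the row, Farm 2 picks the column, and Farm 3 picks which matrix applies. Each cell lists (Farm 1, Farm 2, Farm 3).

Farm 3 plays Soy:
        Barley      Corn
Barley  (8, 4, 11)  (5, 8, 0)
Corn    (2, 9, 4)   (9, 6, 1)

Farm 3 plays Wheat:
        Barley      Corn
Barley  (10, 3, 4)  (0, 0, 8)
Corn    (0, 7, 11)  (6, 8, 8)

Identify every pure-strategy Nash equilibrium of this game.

Pure NE: (Corn, Corn, Wheat)

Farm 1 against (Barley, Soy): payoffs 8, 2 → best response Barley.
Farm 1 against (Barley, Wheat): payoffs 10, 0 → best response Barley.
Farm 1 against (Corn, Soy): payoffs 5, 9 → best response Corn.
Farm 1 against (Corn, Wheat): payoffs 0, 6 → best response Corn.
Farm 2 against (Barley, Soy): payoffs 4, 8 → best response Corn.
Farm 2 against (Barley, Wheat): payoffs 3, 0 → best response Barley.
Farm 2 against (Corn, Soy): payoffs 9, 6 → best response Barley.
Farm 2 against (Corn, Wheat): payoffs 7, 8 → best response Corn.
Farm 3 against (Barley, Barley): payoffs 11, 4 → best response Soy.
Farm 3 against (Barley, Corn): payoffs 0, 8 → best response Wheat.
Farm 3 against (Corn, Barley): payoffs 4, 11 → best response Wheat.
Farm 3 against (Corn, Corn): payoffs 1, 8 → best response Wheat.
Mutual best responses: (Corn, Corn, Wheat).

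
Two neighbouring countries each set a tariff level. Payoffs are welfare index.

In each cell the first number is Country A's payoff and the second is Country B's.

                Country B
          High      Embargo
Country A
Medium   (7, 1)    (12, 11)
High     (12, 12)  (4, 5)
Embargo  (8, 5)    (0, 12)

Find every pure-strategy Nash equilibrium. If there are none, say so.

For each player, find the best response to each opponent profile; mutual best responses are the pure NE.
Country A against High: payoffs 7, 12, 8 → best response High.
Country A against Embargo: payoffs 12, 4, 0 → best response Medium.
Country B against Medium: payoffs 1, 11 → best response Embargo.
Country B against High: payoffs 12, 5 → best response High.
Country B against Embargo: payoffs 5, 12 → best response Embargo.
Mutual best responses: (Medium, Embargo); (High, High).

Pure-strategy Nash equilibria: (Medium, Embargo) and (High, High)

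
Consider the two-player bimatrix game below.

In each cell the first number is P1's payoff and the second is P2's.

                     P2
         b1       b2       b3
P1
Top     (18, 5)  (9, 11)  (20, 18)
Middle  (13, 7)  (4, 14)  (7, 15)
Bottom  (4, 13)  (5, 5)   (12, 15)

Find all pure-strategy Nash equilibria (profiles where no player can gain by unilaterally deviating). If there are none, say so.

For each strategy profile, look for a profitable unilateral deviation.
(Top, b1): P2 can switch to b2 (5 → 11). Not NE.
(Top, b2): P2 can switch to b3 (11 → 18). Not NE.
(Top, b3): P1 gets 20, best alternative 12; P2 gets 18, best alternative 11. No profitable deviation — NE.
(Middle, b1): P1 can switch to Top (13 → 18). Not NE.
(Middle, b2): P1 can switch to Top (4 → 9). Not NE.
(Middle, b3): P1 can switch to Top (7 → 20). Not NE.
(Bottom, b1): P1 can switch to Top (4 → 18). Not NE.
(The remaining 2 profiles each have a profitable deviation by the same check.)

Pure NE: (Top, b3)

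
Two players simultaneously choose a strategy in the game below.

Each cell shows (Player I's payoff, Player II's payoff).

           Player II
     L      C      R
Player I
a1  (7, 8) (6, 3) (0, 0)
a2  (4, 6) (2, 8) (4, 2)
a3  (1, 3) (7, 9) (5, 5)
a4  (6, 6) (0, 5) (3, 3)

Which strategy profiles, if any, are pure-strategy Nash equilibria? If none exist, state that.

Check each profile: it is a Nash equilibrium iff no player can strictly gain by switching unilaterally.
(a1, L): Player I gets 7, best alternative 6; Player II gets 8, best alternative 3. No profitable deviation — NE.
(a1, C): Player I can switch to a3 (6 → 7). Not NE.
(a1, R): Player I can switch to a2 (0 → 4). Not NE.
(a2, L): Player I can switch to a1 (4 → 7). Not NE.
(a2, C): Player I can switch to a1 (2 → 6). Not NE.
(a2, R): Player I can switch to a3 (4 → 5). Not NE.
(a3, L): Player I can switch to a1 (1 → 7). Not NE.
(a3, C): Player I gets 7, best alternative 6; Player II gets 9, best alternative 5. No profitable deviation — NE.
(a3, R): Player II can switch to C (5 → 9). Not NE.
(a4, L): Player I can switch to a1 (6 → 7). Not NE.
(The remaining 2 profiles each have a profitable deviation by the same check.)

The pure Nash equilibria are (a1, L), (a3, C).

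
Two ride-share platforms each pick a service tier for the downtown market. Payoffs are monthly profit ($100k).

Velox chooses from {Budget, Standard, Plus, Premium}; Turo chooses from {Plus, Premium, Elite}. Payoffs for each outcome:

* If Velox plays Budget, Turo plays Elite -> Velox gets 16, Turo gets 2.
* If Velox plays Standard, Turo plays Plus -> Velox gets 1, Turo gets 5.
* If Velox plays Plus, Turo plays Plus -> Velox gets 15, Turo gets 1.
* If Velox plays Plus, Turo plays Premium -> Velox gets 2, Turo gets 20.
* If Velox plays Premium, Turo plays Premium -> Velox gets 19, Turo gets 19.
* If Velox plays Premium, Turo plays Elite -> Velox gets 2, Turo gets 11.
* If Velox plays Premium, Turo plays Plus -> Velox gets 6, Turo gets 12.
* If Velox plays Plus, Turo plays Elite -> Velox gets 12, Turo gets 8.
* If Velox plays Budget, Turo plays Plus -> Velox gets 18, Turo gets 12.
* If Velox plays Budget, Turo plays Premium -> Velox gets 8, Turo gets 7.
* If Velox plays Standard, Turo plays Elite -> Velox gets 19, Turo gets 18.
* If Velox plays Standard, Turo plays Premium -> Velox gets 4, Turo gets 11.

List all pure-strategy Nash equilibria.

Pure-strategy Nash equilibria: (Budget, Plus); (Standard, Elite); (Premium, Premium)

Mark each player's best response to every combination of opponents' strategies; a profile where every player is best-responding is a pure Nash equilibrium.
Velox against Plus: payoffs 18, 1, 15, 6 → best response Budget.
Velox against Premium: payoffs 8, 4, 2, 19 → best response Premium.
Velox against Elite: payoffs 16, 19, 12, 2 → best response Standard.
Turo against Budget: payoffs 12, 7, 2 → best response Plus.
Turo against Standard: payoffs 5, 11, 18 → best response Elite.
Turo against Plus: payoffs 1, 20, 8 → best response Premium.
Turo against Premium: payoffs 12, 19, 11 → best response Premium.
Mutual best responses: (Budget, Plus); (Standard, Elite); (Premium, Premium).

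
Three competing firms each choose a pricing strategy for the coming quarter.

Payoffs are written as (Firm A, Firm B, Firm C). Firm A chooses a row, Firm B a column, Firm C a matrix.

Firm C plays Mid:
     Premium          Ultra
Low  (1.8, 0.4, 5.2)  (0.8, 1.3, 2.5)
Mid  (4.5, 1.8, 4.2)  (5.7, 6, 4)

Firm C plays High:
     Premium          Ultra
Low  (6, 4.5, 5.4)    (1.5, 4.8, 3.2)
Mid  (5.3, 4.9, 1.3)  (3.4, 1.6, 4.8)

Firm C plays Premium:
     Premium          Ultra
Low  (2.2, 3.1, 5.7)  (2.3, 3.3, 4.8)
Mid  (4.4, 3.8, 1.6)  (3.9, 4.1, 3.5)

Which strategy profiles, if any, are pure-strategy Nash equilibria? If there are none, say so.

Mark each player's best response to every combination of opponents' strategies; a profile where every player is best-responding is a pure Nash equilibrium.
Firm A against (Premium, Mid): payoffs 1.8, 4.5 → best response Mid.
Firm A against (Premium, High): payoffs 6, 5.3 → best response Low.
Firm A against (Premium, Premium): payoffs 2.2, 4.4 → best response Mid.
Firm A against (Ultra, Mid): payoffs 0.8, 5.7 → best response Mid.
Firm A against (Ultra, High): payoffs 1.5, 3.4 → best response Mid.
Firm A against (Ultra, Premium): payoffs 2.3, 3.9 → best response Mid.
Firm B against (Low, Mid): payoffs 0.4, 1.3 → best response Ultra.
Firm B against (Low, High): payoffs 4.5, 4.8 → best response Ultra.
Firm B against (Low, Premium): payoffs 3.1, 3.3 → best response Ultra.
Firm B against (Mid, Mid): payoffs 1.8, 6 → best response Ultra.
Firm B against (Mid, High): payoffs 4.9, 1.6 → best response Premium.
Firm B against (Mid, Premium): payoffs 3.8, 4.1 → best response Ultra.
Firm C against (Low, Premium): payoffs 5.2, 5.4, 5.7 → best response Premium.
Firm C against (Low, Ultra): payoffs 2.5, 3.2, 4.8 → best response Premium.
Firm C against (Mid, Premium): payoffs 4.2, 1.3, 1.6 → best response Mid.
Firm C against (Mid, Ultra): payoffs 4, 4.8, 3.5 → best response High.
No profile is a mutual best response for all players.

This game has no pure Nash equilibrium.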